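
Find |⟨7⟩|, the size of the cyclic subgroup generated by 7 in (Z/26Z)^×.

12

ord(7) | φ(26) = φ(2)·φ(13) = 1·12 = 12 = 2^2 · 3.
Divisors of 12: 1, 2, 3, 4, 6, 12.
Check 7^d mod 26 for each divisor in increasing order:
7^1 ≡ 7 (mod 26)
7^2 ≡ 23 (mod 26)
7^3 ≡ 5 (mod 26)
7^4 ≡ 9 (mod 26)
7^6 ≡ 25 (mod 26)
7^12 ≡ 1 (mod 26) ✓
So ord_26(7) = 12.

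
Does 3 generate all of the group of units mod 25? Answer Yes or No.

Yes

φ(25) = φ(5^2) = 5·(5−1) = 20 = 2^2 · 5.
Test 3^(20/q) mod 25 for each prime factor q of 20:
3^10 ≡ 24 (mod 25)  [q = 2: ≢ 1 ✓]
3^4 ≡ 6 (mod 25)  [q = 5: ≢ 1 ✓]
Every test exponent gives a nontrivial residue, hence 3 generates the full group.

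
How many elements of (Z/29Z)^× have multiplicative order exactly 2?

1

φ(29) = 29 − 1 = 28 = 2^2 · 7.
(Z/29Z)^× is cyclic (|G| = 28); a cyclic group of order m has exactly φ(d) elements of each order d | m, and none otherwise.
2 | 28, and φ(2) = 2 − 1 = 1.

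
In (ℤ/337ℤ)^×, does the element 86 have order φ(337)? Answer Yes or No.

φ(337) = 337 − 1 = 336 = 2^4 · 3 · 7.
Test 86^(336/q) mod 337 for each prime factor q of 336:
86^168 ≡ 1 (mod 337)  [q = 2: ≡ 1 ✗]
86^112 ≡ 128 (mod 337)  [q = 3: ≢ 1 ✓]
86^48 ≡ 79 (mod 337)  [q = 7: ≢ 1 ✓]
86^168 ≡ 1 shows ord(86) | 168, strictly less than φ(337); not a primitive root.

No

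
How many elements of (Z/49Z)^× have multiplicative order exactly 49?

φ(49) = φ(7^2) = 7·(7−1) = 42 = 2 · 3 · 7.
(Z/49Z)^× is cyclic (|G| = 42); a cyclic group of order m has exactly φ(d) elements of each order d | m, and none otherwise.
Here 42 is not a multiple of 49, so there are no elements of order 49.

0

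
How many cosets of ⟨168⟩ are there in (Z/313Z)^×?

ord(168) | φ(313) = 313 − 1 = 312 = 2^3 · 3 · 13.
Divisors of 312: 1, 2, 3, 4, 6, 8, 12, 13, 24, 26, 39, 52, 78, 104, 156, 312.
Test each divisor d:
168^1 ≡ 168 (mod 313)
168^2 ≡ 54 (mod 313)
168^3 ≡ 308 (mod 313)
168^4 ≡ 99 (mod 313)
168^6 ≡ 25 (mod 313)
168^8 ≡ 98 (mod 313)
168^12 ≡ 312 (mod 313)
168^13 ≡ 145 (mod 313)
168^24 ≡ 1 (mod 313) ✓
Thus |⟨168⟩| = ord(168) = 24.
Index = |(Z/313Z)^×| / |⟨168⟩| = 312 / 24 = 13.

13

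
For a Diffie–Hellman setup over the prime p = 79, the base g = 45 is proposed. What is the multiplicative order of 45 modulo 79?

39

The order of 45 must divide φ(79) = 79 − 1 = 78 = 2 · 3 · 13.
Divisors of 78: 1, 2, 3, 6, 13, 26, 39, 78.
Compute 45^d (mod 79) for the divisors d until we hit 1:
45^1 ≡ 45 (mod 79)
45^2 ≡ 50 (mod 79)
45^3 ≡ 38 (mod 79)
45^6 ≡ 22 (mod 79)
45^13 ≡ 55 (mod 79)
45^26 ≡ 23 (mod 79)
45^39 ≡ 1 (mod 79) ✓
Therefore the multiplicative order of 45 modulo 79 is 39.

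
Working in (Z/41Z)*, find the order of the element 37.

5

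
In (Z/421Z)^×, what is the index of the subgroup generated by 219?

15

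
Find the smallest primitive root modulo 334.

5

φ(334) = φ(2)·φ(167) = 1·166 = 166 = 2 · 83.
Test candidates g = 2, 3, … against the prime factors q ∈ {2, 83} of φ(334): g is a generator iff g^(166/q) ≢ 1 for every such q.
g = 2: gcd(2, 334) = 2 > 1, not a unit — skip.
g = 3: 3^83 ≡ 1 — hits 1, so not a primitive root.
g = 4: gcd(4, 334) = 2 > 1, not a unit — skip.
g = 5: 5^83 ≡ 333; 5^2 ≡ 25 — none is 1, so 5 is a primitive root.
So 5 is the smallest generator of (Z/334Z)^×.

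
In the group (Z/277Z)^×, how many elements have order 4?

2

φ(277) = 277 − 1 = 276 = 2^2 · 3 · 23.
In a cyclic group of order 276, there are φ(d) elements of order d for each divisor d of 276, and zero for non-divisors.
4 = 2^2 divides 276, and φ(4) = 2.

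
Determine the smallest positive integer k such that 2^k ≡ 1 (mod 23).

The order of 2 must divide φ(23) = 23 − 1 = 22 = 2 · 11.
Divisors of 22: 1, 2, 11, 22.
Test each divisor d:
2^1 ≡ 2 (mod 23)
2^2 ≡ 4 (mod 23)
2^11 ≡ 1 (mod 23) ✓
The smallest such exponent is 11, so the order of 2 is 11.

11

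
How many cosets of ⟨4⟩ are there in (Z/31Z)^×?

ord(4) | φ(31) = 31 − 1 = 30 = 2 · 3 · 5.
Divisors of 30: 1, 2, 3, 5, 6, 10, 15, 30.
Evaluate successive powers at the divisors of 30:
4^1 ≡ 4 (mod 31)
4^2 ≡ 16 (mod 31)
4^3 ≡ 2 (mod 31)
4^5 ≡ 1 (mod 31) ✓
The order of 4 is 5, so the subgroup it generates has 5 elements.
[(Z/31Z)^× : ⟨4⟩] = 30/5 = 6.

6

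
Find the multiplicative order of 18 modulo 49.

The order of 18 must divide φ(49) = φ(7^2) = 7·(7−1) = 42 = 2 · 3 · 7.
Divisors of 42: 1, 2, 3, 6, 7, 14, 21, 42.
Check 18^d mod 49 for each divisor in increasing order:
18^1 ≡ 18
18^2 ≡ 30
18^3 ≡ 1
The smallest such exponent is 3, so the order of 18 is 3.

3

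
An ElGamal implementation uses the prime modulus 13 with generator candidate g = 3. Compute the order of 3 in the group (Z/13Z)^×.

By Lagrange's theorem, ord_13(3) divides φ(13) = 13 − 1 = 12 = 2^2 · 3.
Divisors of 12: 1, 2, 3, 4, 6, 12.
Check 3^d mod 13 for each divisor in increasing order:
3^1 ≡ 3 (mod 13)
3^2 ≡ 9 (mod 13)
3^3 ≡ 1 (mod 13) ✓
Therefore the multiplicative order of 3 modulo 13 is 3.

3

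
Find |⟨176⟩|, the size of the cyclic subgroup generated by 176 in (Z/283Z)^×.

141

The order of 176 must divide φ(283) = 283 − 1 = 282 = 2 · 3 · 47.
Divisors of 282: 1, 2, 3, 6, 47, 94, 141, 282.
Test each divisor d:
176^1 ≡ 176
176^2 ≡ 129
176^3 ≡ 64
176^6 ≡ 134
176^47 ≡ 238
176^94 ≡ 44
176^141 ≡ 1
Therefore the multiplicative order of 176 modulo 283 is 141.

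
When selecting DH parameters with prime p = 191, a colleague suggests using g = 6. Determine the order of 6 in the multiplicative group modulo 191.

19

ord(6) | φ(191) = 191 − 1 = 190 = 2 · 5 · 19.
Divisors of 190: 1, 2, 5, 10, 19, 38, 95, 190.
Evaluate successive powers at the divisors of 190:
6^1 ≡ 6
6^2 ≡ 36
6^5 ≡ 136
6^10 ≡ 160
6^19 ≡ 1
The smallest such exponent is 19, so the order of 6 is 19.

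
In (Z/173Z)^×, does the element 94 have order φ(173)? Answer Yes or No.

Yes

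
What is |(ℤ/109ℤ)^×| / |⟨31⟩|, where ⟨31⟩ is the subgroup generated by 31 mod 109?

ord(31) | φ(109) = 109 − 1 = 108 = 2^2 · 3^3.
Divisors of 108: 1, 2, 3, 4, 6, 9, 12, 18, 27, 36, 54, 108.
Check 31^d mod 109 for each divisor in increasing order:
31^1 ≡ 31 (mod 109)
31^2 ≡ 89 (mod 109)
31^3 ≡ 34 (mod 109)
31^4 ≡ 73 (mod 109)
31^6 ≡ 66 (mod 109)
31^9 ≡ 64 (mod 109)
31^12 ≡ 105 (mod 109)
31^18 ≡ 63 (mod 109)
31^27 ≡ 108 (mod 109)
31^36 ≡ 45 (mod 109)
31^54 ≡ 1 (mod 109) ✓
So ord_109(31) = 54, hence |⟨31⟩| = 54.
[(Z/109Z)^× : ⟨31⟩] = 108/54 = 2.

2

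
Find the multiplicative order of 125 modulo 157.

52

Since 125 ∈ (Z/157Z)^×, its order divides φ(157) = 157 − 1 = 156 = 2^2 · 3 · 13.
Divisors of 156: 1, 2, 3, 4, 6, 12, 13, 26, 39, 52, 78, 156.
Compute 125^d (mod 157) for the divisors d until we hit 1:
125^1 ≡ 125 (mod 157)
125^2 ≡ 82 (mod 157)
125^3 ≡ 45 (mod 157)
125^4 ≡ 130 (mod 157)
125^6 ≡ 141 (mod 157)
125^12 ≡ 99 (mod 157)
125^13 ≡ 129 (mod 157)
125^26 ≡ 156 (mod 157)
125^39 ≡ 28 (mod 157)
125^52 ≡ 1 (mod 157) ✓
Hence ord(125) = 52.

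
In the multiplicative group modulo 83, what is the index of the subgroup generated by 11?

By Lagrange's theorem, ord_83(11) divides φ(83) = 83 − 1 = 82 = 2 · 41.
Divisors of 82: 1, 2, 41, 82.
Test each divisor d:
11^1 ≡ 11
11^2 ≡ 38
11^41 ≡ 1
The order of 11 is 41, so the subgroup it generates has 41 elements.
The index is φ(83) / ord(11) = 82 / 41 = 2.

2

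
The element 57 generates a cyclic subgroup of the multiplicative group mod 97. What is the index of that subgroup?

The order of 57 must divide φ(97) = 97 − 1 = 96 = 2^5 · 3.
Divisors of 96: 1, 2, 3, 4, 6, 8, 12, 16, 24, 32, 48, 96.
Check 57^d mod 97 for each divisor in increasing order:
57^1 ≡ 57 (mod 97)
57^2 ≡ 48 (mod 97)
57^3 ≡ 20 (mod 97)
57^4 ≡ 73 (mod 97)
57^6 ≡ 12 (mod 97)
57^8 ≡ 91 (mod 97)
57^12 ≡ 47 (mod 97)
57^16 ≡ 36 (mod 97)
57^24 ≡ 75 (mod 97)
57^32 ≡ 35 (mod 97)
57^48 ≡ 96 (mod 97)
57^96 ≡ 1 (mod 97) ✓
So ord_97(57) = 96, hence |⟨57⟩| = 96.
[(Z/97Z)^× : ⟨57⟩] = 96/96 = 1.

1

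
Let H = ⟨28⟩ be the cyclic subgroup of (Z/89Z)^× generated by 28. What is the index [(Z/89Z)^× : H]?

1

ord(28) | φ(89) = 89 − 1 = 88 = 2^3 · 11.
Divisors of 88: 1, 2, 4, 8, 11, 22, 44, 88.
Test each divisor d:
28^1 ≡ 28 (mod 89)
28^2 ≡ 72 (mod 89)
28^4 ≡ 22 (mod 89)
28^8 ≡ 39 (mod 89)
28^11 ≡ 37 (mod 89)
28^22 ≡ 34 (mod 89)
28^44 ≡ 88 (mod 89)
28^88 ≡ 1 (mod 89) ✓
The order of 28 is 88, so the subgroup it generates has 88 elements.
The index is φ(89) / ord(28) = 88 / 88 = 1.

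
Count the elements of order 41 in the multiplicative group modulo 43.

φ(43) = 43 − 1 = 42 = 2 · 3 · 7.
(Z/43Z)^× is cyclic (|G| = 42); a cyclic group of order m has exactly φ(d) elements of each order d | m, and none otherwise.
Here 42 is not a multiple of 41, so there are no elements of order 41.

0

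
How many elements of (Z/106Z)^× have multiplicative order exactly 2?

1

φ(106) = φ(2)·φ(53) = 1·52 = 52 = 2^2 · 13.
In a cyclic group of order 52, there are φ(d) elements of order d for each divisor d of 52, and zero for non-divisors.
2 | 52, and φ(2) = 2 − 1 = 1.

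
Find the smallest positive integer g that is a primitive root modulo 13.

2

φ(13) = 13 − 1 = 12 = 2^2 · 3.
g is a primitive root iff g^(12/q) ≢ 1 (mod 13) for each prime q ∈ {2, 3}.
g = 2: 2^6 ≡ 12; 2^4 ≡ 3 — none is 1, so 2 is a primitive root.
The smallest primitive root modulo 13 is 2.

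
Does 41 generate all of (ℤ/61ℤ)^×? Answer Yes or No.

No

φ(61) = 61 − 1 = 60 = 2^2 · 3 · 5.
It suffices to check that the order of 41 is not a proper divisor of 60: compute 41^(60/q) for q ∈ {2, 3, 5}.
41^30 ≡ 1 (mod 61)  [q = 2: ≡ 1 ✗]
41^20 ≡ 1 (mod 61)  [q = 3: ≡ 1 ✗]
41^12 ≡ 34 (mod 61)  [q = 5: ≢ 1 ✓]
The check at q = 2 fails, so 41 generates a proper subgroup.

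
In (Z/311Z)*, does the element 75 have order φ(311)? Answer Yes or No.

φ(311) = 311 − 1 = 310 = 2 · 5 · 31.
75 is a primitive root mod 311 iff 75^(φ(311)/q) ≢ 1 for every prime q | φ(311), i.e. q ∈ {2, 5, 31}.
75^155 ≡ 1 (mod 311)  [q = 2: ≡ 1 ✗]
75^62 ≡ 36 (mod 311)  [q = 5: ≢ 1 ✓]
75^10 ≡ 300 (mod 311)  [q = 31: ≢ 1 ✓]
Since 75^155 ≡ 1, the order of 75 divides 155 < 310, so 75 is not a primitive root.

No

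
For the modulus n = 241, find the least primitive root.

7

φ(241) = 241 − 1 = 240 = 2^4 · 3 · 5.
g is a primitive root iff g^(240/q) ≢ 1 (mod 241) for each prime q ∈ {2, 3, 5}.
g = 2: 2^120 ≡ 1 — hits 1, so not a primitive root.
g = 3: 3^120 ≡ 1 — hits 1, so not a primitive root.
g = 4: 4^120 ≡ 1 — hits 1, so not a primitive root.
g = 5: 5^120 ≡ 1 — hits 1, so not a primitive root.
g = 6: 6^120 ≡ 1 — hits 1, so not a primitive root.
g = 7: 7^120 ≡ 240; 7^80 ≡ 15; 7^48 ≡ 91 — none is 1, so 7 is a primitive root.
Hence the least primitive root of 241 is 7.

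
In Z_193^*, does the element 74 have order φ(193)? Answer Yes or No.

φ(193) = 193 − 1 = 192 = 2^6 · 3.
An element g generates (Z/193Z)^× iff g^(192/q) ≢ 1 (mod 193) for each prime q ∈ {2, 3}.
74^96 ≡ 192 (mod 193)  [q = 2: ≢ 1 ✓]
74^64 ≡ 1 (mod 193)  [q = 3: ≡ 1 ✗]
Since 74^64 ≡ 1, the order of 74 divides 64 < 192, so 74 is not a primitive root.

No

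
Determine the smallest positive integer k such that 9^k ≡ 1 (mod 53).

26

ord(9) | φ(53) = 53 − 1 = 52 = 2^2 · 13.
Divisors of 52: 1, 2, 4, 13, 26, 52.
Evaluate successive powers at the divisors of 52:
9^1 ≡ 9 (mod 53)
9^2 ≡ 28 (mod 53)
9^4 ≡ 42 (mod 53)
9^13 ≡ 52 (mod 53)
9^26 ≡ 1 (mod 53) ✓
So ord_53(9) = 26.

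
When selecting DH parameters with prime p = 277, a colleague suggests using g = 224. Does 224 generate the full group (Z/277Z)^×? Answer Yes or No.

Yes

φ(277) = 277 − 1 = 276 = 2^2 · 3 · 23.
Test 224^(276/q) mod 277 for each prime factor q of 276:
224^138 ≡ 276 (mod 277)  [q = 2: ≢ 1 ✓]
224^92 ≡ 116 (mod 277)  [q = 3: ≢ 1 ✓]
224^12 ≡ 19 (mod 277)  [q = 23: ≢ 1 ✓]
None equal 1, so ord_277(224) = 276: 224 is a primitive root.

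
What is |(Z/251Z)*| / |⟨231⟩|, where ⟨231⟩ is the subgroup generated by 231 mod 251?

25

The order of 231 must divide φ(251) = 251 − 1 = 250 = 2 · 5^3.
Divisors of 250: 1, 2, 5, 10, 25, 50, 125, 250.
Test each divisor d:
231^1 ≡ 231
231^2 ≡ 149
231^5 ≡ 250
231^10 ≡ 1
The order of 231 is 10, so the subgroup it generates has 10 elements.
Index = |(Z/251Z)^×| / |⟨231⟩| = 250 / 10 = 25.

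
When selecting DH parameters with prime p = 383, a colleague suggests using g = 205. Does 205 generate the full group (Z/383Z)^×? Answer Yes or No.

No

φ(383) = 383 − 1 = 382 = 2 · 191.
An element g generates (Z/383Z)^× iff g^(382/q) ≢ 1 (mod 383) for each prime q ∈ {2, 191}.
205^191 ≡ 1 (mod 383)  [q = 2: ≡ 1 ✗]
205^2 ≡ 278 (mod 383)  [q = 191: ≢ 1 ✓]
The check at q = 2 fails, so 205 generates a proper subgroup.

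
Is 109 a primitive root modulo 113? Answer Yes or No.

No

φ(113) = 113 − 1 = 112 = 2^4 · 7.
109 is a primitive root mod 113 iff 109^(φ(113)/q) ≢ 1 for every prime q | φ(113), i.e. q ∈ {2, 7}.
109^56 ≡ 1 (mod 113)  [q = 2: ≡ 1 ✗]
109^16 ≡ 16 (mod 113)  [q = 7: ≢ 1 ✓]
Since 109^56 ≡ 1, the order of 109 divides 56 < 112, so 109 is not a primitive root.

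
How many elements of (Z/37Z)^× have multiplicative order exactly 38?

φ(37) = 37 − 1 = 36 = 2^2 · 3^2.
(Z/37Z)^× is cyclic (|G| = 36); a cyclic group of order m has exactly φ(d) elements of each order d | m, and none otherwise.
38 does not divide 36, so no element of (Z/37Z)^× has order 38.

0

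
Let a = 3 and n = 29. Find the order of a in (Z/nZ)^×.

The order of 3 must divide φ(29) = 29 − 1 = 28 = 2^2 · 7.
Divisors of 28: 1, 2, 4, 7, 14, 28.
Check 3^d mod 29 for each divisor in increasing order:
3^1 ≡ 3 (mod 29)
3^2 ≡ 9 (mod 29)
3^4 ≡ 23 (mod 29)
3^7 ≡ 12 (mod 29)
3^14 ≡ 28 (mod 29)
3^28 ≡ 1 (mod 29) ✓
So ord_29(3) = 28.

28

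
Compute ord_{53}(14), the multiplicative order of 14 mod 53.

52

By Lagrange's theorem, ord_53(14) divides φ(53) = 53 − 1 = 52 = 2^2 · 13.
Divisors of 52: 1, 2, 4, 13, 26, 52.
Compute 14^d (mod 53) for the divisors d until we hit 1:
14^1 ≡ 14 (mod 53)
14^2 ≡ 37 (mod 53)
14^4 ≡ 44 (mod 53)
14^13 ≡ 23 (mod 53)
14^26 ≡ 52 (mod 53)
14^52 ≡ 1 (mod 53) ✓
Therefore the multiplicative order of 14 modulo 53 is 52.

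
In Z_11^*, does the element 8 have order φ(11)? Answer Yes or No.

φ(11) = 11 − 1 = 10 = 2 · 5.
It suffices to check that the order of 8 is not a proper divisor of 10: compute 8^(10/q) for q ∈ {2, 5}.
8^5 ≡ 10 (mod 11)  [q = 2: ≢ 1 ✓]
8^2 ≡ 9 (mod 11)  [q = 5: ≢ 1 ✓]
Every test exponent gives a nontrivial residue, hence 8 generates the full group.

Yes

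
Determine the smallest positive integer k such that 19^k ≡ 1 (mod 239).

By Lagrange's theorem, ord_239(19) divides φ(239) = 239 − 1 = 238 = 2 · 7 · 17.
Divisors of 238: 1, 2, 7, 14, 17, 34, 119, 238.
Evaluate successive powers at the divisors of 238:
19^1 ≡ 19
19^2 ≡ 122
19^7 ≡ 28
19^14 ≡ 67
19^17 ≡ 195
19^34 ≡ 24
19^119 ≡ 238
19^238 ≡ 1
So ord_239(19) = 238.

238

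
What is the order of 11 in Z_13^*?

12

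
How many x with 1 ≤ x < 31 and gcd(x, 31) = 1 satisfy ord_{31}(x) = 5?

4

φ(31) = 31 − 1 = 30 = 2 · 3 · 5.
Since (Z/31Z)^× is cyclic of order 30, the number of elements of order d is φ(d) when d | 30 and 0 otherwise.
5 | 30, and φ(5) = 5 − 1 = 4.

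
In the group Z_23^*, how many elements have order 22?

φ(23) = 23 − 1 = 22 = 2 · 11.
(Z/23Z)^× is cyclic (|G| = 22); a cyclic group of order m has exactly φ(d) elements of each order d | m, and none otherwise.
22 = 2 · 11 divides 22, and φ(22) = 10.

10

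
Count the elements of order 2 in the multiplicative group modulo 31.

φ(31) = 31 − 1 = 30 = 2 · 3 · 5.
(Z/31Z)^× is cyclic (|G| = 30); a cyclic group of order m has exactly φ(d) elements of each order d | m, and none otherwise.
2 | 30, and φ(2) = 2 − 1 = 1.

1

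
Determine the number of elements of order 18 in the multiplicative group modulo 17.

0

φ(17) = 17 − 1 = 16 = 2^4.
Since (Z/17Z)^× is cyclic of order 16, the number of elements of order d is φ(d) when d | 16 and 0 otherwise.
Here 16 is not a multiple of 18, so there are no elements of order 18.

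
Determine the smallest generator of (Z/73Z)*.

φ(73) = 73 − 1 = 72 = 2^3 · 3^2.
g is a primitive root iff g^(72/q) ≢ 1 (mod 73) for each prime q ∈ {2, 3}.
g = 2: 2^36 ≡ 1 — hits 1, so not a primitive root.
g = 3: 3^36 ≡ 1 — hits 1, so not a primitive root.
g = 4: 4^36 ≡ 1 — hits 1, so not a primitive root.
g = 5: 5^36 ≡ 72; 5^24 ≡ 8 — none is 1, so 5 is a primitive root.
The smallest primitive root modulo 73 is 5.

5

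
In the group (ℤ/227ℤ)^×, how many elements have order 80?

φ(227) = 227 − 1 = 226 = 2 · 113.
(Z/227Z)^× is cyclic (|G| = 226); a cyclic group of order m has exactly φ(d) elements of each order d | m, and none otherwise.
Here 226 is not a multiple of 80, so there are no elements of order 80.

0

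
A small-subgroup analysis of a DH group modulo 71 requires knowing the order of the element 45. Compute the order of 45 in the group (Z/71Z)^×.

7

ord(45) | φ(71) = 71 − 1 = 70 = 2 · 5 · 7.
Divisors of 70: 1, 2, 5, 7, 10, 14, 35, 70.
Evaluate successive powers at the divisors of 70:
45^1 ≡ 45 (mod 71)
45^2 ≡ 37 (mod 71)
45^5 ≡ 48 (mod 71)
45^7 ≡ 1 (mod 71) ✓
Therefore the multiplicative order of 45 modulo 71 is 7.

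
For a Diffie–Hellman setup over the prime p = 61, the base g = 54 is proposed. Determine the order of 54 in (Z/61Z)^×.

The order of 54 must divide φ(61) = 61 − 1 = 60 = 2^2 · 3 · 5.
Divisors of 60: 1, 2, 3, 4, 5, 6, 10, 12, 15, 20, 30, 60.
Evaluate successive powers at the divisors of 60:
54^1 ≡ 54
54^2 ≡ 49
54^3 ≡ 23
54^4 ≡ 22
54^5 ≡ 29
54^6 ≡ 41
54^10 ≡ 48
54^12 ≡ 34
54^15 ≡ 50
54^20 ≡ 47
54^30 ≡ 60
54^60 ≡ 1
Hence ord(54) = 60.

60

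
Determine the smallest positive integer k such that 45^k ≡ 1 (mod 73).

The order of 45 must divide φ(73) = 73 − 1 = 72 = 2^3 · 3^2.
Divisors of 72: 1, 2, 3, 4, 6, 8, 9, 12, 18, 24, 36, 72.
Check 45^d mod 73 for each divisor in increasing order:
45^1 ≡ 45 (mod 73)
45^2 ≡ 54 (mod 73)
45^3 ≡ 21 (mod 73)
45^4 ≡ 69 (mod 73)
45^6 ≡ 3 (mod 73)
45^8 ≡ 16 (mod 73)
45^9 ≡ 63 (mod 73)
45^12 ≡ 9 (mod 73)
45^18 ≡ 27 (mod 73)
45^24 ≡ 8 (mod 73)
45^36 ≡ 72 (mod 73)
45^72 ≡ 1 (mod 73) ✓
So ord_73(45) = 72.

72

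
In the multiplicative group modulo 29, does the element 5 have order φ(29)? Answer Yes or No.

No

φ(29) = 29 − 1 = 28 = 2^2 · 7.
An element g generates (Z/29Z)^× iff g^(28/q) ≢ 1 (mod 29) for each prime q ∈ {2, 7}.
5^14 ≡ 1 (mod 29)  [q = 2: ≡ 1 ✗]
5^4 ≡ 16 (mod 29)  [q = 7: ≢ 1 ✓]
Since 5^14 ≡ 1, the order of 5 divides 14 < 28, so 5 is not a primitive root.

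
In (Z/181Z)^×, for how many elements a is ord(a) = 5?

4

φ(181) = 181 − 1 = 180 = 2^2 · 3^2 · 5.
In a cyclic group of order 180, there are φ(d) elements of order d for each divisor d of 180, and zero for non-divisors.
5 | 180, and φ(5) = 5 − 1 = 4.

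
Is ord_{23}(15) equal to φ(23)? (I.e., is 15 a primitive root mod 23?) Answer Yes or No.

Yes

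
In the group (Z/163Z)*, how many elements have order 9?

6

φ(163) = 163 − 1 = 162 = 2 · 3^4.
(Z/163Z)^× is cyclic (|G| = 162); a cyclic group of order m has exactly φ(d) elements of each order d | m, and none otherwise.
9 = 3^2 divides 162, and φ(9) = 6.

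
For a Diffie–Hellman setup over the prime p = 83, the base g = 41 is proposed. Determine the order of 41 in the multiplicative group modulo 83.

The order of 41 must divide φ(83) = 83 − 1 = 82 = 2 · 41.
Divisors of 82: 1, 2, 41, 82.
Compute 41^d (mod 83) for the divisors d until we hit 1:
41^1 ≡ 41 (mod 83)
41^2 ≡ 21 (mod 83)
41^41 ≡ 1 (mod 83) ✓
Hence ord(41) = 41.

41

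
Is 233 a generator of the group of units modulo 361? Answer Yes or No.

No

φ(361) = φ(19^2) = 19·(19−1) = 342 = 2 · 3^2 · 19.
An element g generates (Z/361Z)^× iff g^(342/q) ≢ 1 (mod 361) for each prime q ∈ {2, 3, 19}.
233^171 ≡ 1 (mod 361)  [q = 2: ≡ 1 ✗]
233^114 ≡ 292 (mod 361)  [q = 3: ≢ 1 ✓]
233^18 ≡ 39 (mod 361)  [q = 19: ≢ 1 ✓]
233^171 ≡ 1 shows ord(233) | 171, strictly less than φ(361); not a primitive root.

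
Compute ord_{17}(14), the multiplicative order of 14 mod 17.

16

Since 14 ∈ (Z/17Z)^×, its order divides φ(17) = 17 − 1 = 16 = 2^4.
Divisors of 16: 1, 2, 4, 8, 16.
Compute 14^d (mod 17) for the divisors d until we hit 1:
14^1 ≡ 14 (mod 17)
14^2 ≡ 9 (mod 17)
14^4 ≡ 13 (mod 17)
14^8 ≡ 16 (mod 17)
14^16 ≡ 1 (mod 17) ✓
Therefore the multiplicative order of 14 modulo 17 is 16.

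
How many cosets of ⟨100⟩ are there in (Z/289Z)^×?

By Lagrange's theorem, ord_289(100) divides φ(289) = φ(17^2) = 17·(17−1) = 272 = 2^4 · 17.
Divisors of 272: 1, 2, 4, 8, 16, 17, 34, 68, 136, 272.
Evaluate successive powers at the divisors of 272:
100^1 ≡ 100 (mod 289)
100^2 ≡ 174 (mod 289)
100^4 ≡ 220 (mod 289)
100^8 ≡ 137 (mod 289)
100^16 ≡ 273 (mod 289)
100^17 ≡ 134 (mod 289)
100^34 ≡ 38 (mod 289)
100^68 ≡ 288 (mod 289)
100^136 ≡ 1 (mod 289) ✓
The order of 100 is 136, so the subgroup it generates has 136 elements.
The index is φ(289) / ord(100) = 272 / 136 = 2.

2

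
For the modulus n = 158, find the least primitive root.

φ(158) = φ(2)·φ(79) = 1·78 = 78 = 2 · 3 · 13.
g is a primitive root iff g^(78/q) ≢ 1 (mod 158) for each prime q ∈ {2, 3, 13}.
g = 2: gcd(2, 158) = 2 > 1, not a unit — skip.
g = 3: 3^39 ≡ 157; 3^26 ≡ 23; 3^6 ≡ 97 — none is 1, so 3 is a primitive root.
The smallest primitive root modulo 158 is 3.

3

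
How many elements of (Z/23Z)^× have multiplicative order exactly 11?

φ(23) = 23 − 1 = 22 = 2 · 11.
(Z/23Z)^× is cyclic (|G| = 22); a cyclic group of order m has exactly φ(d) elements of each order d | m, and none otherwise.
11 | 22, and φ(11) = 11 − 1 = 10.

10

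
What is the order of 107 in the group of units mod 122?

30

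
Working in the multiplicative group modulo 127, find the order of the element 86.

ord(86) | φ(127) = 127 − 1 = 126 = 2 · 3^2 · 7.
Divisors of 126: 1, 2, 3, 6, 7, 9, 14, 18, 21, 42, 63, 126.
Test each divisor d:
86^1 ≡ 86 (mod 127)
86^2 ≡ 30 (mod 127)
86^3 ≡ 40 (mod 127)
86^6 ≡ 76 (mod 127)
86^7 ≡ 59 (mod 127)
86^9 ≡ 119 (mod 127)
86^14 ≡ 52 (mod 127)
86^18 ≡ 64 (mod 127)
86^21 ≡ 20 (mod 127)
86^42 ≡ 19 (mod 127)
86^63 ≡ 126 (mod 127)
86^126 ≡ 1 (mod 127) ✓
Therefore the multiplicative order of 86 modulo 127 is 126.

126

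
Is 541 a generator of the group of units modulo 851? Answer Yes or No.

No

851 = 23 · 37 is a product of two distinct odd primes, so (Z/851Z)^× ≅ (Z/23Z)^× × (Z/37Z)^× is not cyclic.
No primitive root modulo 851 exists; in particular 541 is not one.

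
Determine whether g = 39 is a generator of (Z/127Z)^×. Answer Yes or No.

Yes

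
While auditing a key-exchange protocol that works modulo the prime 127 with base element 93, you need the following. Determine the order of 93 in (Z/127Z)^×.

126

ord(93) | φ(127) = 127 − 1 = 126 = 2 · 3^2 · 7.
Divisors of 126: 1, 2, 3, 6, 7, 9, 14, 18, 21, 42, 63, 126.
Test each divisor d:
93^1 ≡ 93 (mod 127)
93^2 ≡ 13 (mod 127)
93^3 ≡ 66 (mod 127)
93^6 ≡ 38 (mod 127)
93^7 ≡ 105 (mod 127)
93^9 ≡ 95 (mod 127)
93^14 ≡ 103 (mod 127)
93^18 ≡ 8 (mod 127)
93^21 ≡ 20 (mod 127)
93^42 ≡ 19 (mod 127)
93^63 ≡ 126 (mod 127)
93^126 ≡ 1 (mod 127) ✓
Therefore the multiplicative order of 93 modulo 127 is 126.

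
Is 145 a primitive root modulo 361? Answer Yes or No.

No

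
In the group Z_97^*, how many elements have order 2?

1

φ(97) = 97 − 1 = 96 = 2^5 · 3.
(Z/97Z)^× is cyclic (|G| = 96); a cyclic group of order m has exactly φ(d) elements of each order d | m, and none otherwise.
2 | 96, and φ(2) = 2 − 1 = 1.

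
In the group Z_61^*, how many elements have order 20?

φ(61) = 61 − 1 = 60 = 2^2 · 3 · 5.
Since (Z/61Z)^× is cyclic of order 60, the number of elements of order d is φ(d) when d | 60 and 0 otherwise.
20 = 2^2 · 5 divides 60, and φ(20) = 8.

8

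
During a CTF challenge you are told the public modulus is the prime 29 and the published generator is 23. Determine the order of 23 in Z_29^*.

7

ord(23) | φ(29) = 29 − 1 = 28 = 2^2 · 7.
Divisors of 28: 1, 2, 4, 7, 14, 28.
Check 23^d mod 29 for each divisor in increasing order:
23^1 ≡ 23 (mod 29)
23^2 ≡ 7 (mod 29)
23^4 ≡ 20 (mod 29)
23^7 ≡ 1 (mod 29) ✓
So ord_29(23) = 7.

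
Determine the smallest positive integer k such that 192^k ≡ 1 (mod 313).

78

Since 192 ∈ (Z/313Z)^×, its order divides φ(313) = 313 − 1 = 312 = 2^3 · 3 · 13.
Divisors of 312: 1, 2, 3, 4, 6, 8, 12, 13, 24, 26, 39, 52, 78, 104, 156, 312.
Check 192^d mod 313 for each divisor in increasing order:
192^1 ≡ 192 (mod 313)
192^2 ≡ 243 (mod 313)
192^3 ≡ 19 (mod 313)
192^4 ≡ 205 (mod 313)
192^6 ≡ 48 (mod 313)
192^8 ≡ 83 (mod 313)
192^12 ≡ 113 (mod 313)
192^13 ≡ 99 (mod 313)
192^24 ≡ 249 (mod 313)
192^26 ≡ 98 (mod 313)
192^39 ≡ 312 (mod 313)
192^52 ≡ 214 (mod 313)
192^78 ≡ 1 (mod 313) ✓
So ord_313(192) = 78.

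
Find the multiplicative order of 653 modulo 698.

By Lagrange's theorem, ord_698(653) divides φ(698) = φ(2)·φ(349) = 1·348 = 348 = 2^2 · 3 · 29.
Divisors of 348: 1, 2, 3, 4, 6, 12, 29, 58, 87, 116, 174, 348.
Evaluate successive powers at the divisors of 348:
653^1 ≡ 653 (mod 698)
653^2 ≡ 629 (mod 698)
653^3 ≡ 313 (mod 698)
653^4 ≡ 573 (mod 698)
653^6 ≡ 249 (mod 698)
653^12 ≡ 577 (mod 698)
653^29 ≡ 1 (mod 698) ✓
So ord_698(653) = 29.

29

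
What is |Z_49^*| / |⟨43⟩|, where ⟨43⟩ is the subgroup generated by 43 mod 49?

6

Since 43 ∈ (Z/49Z)^×, its order divides φ(49) = φ(7^2) = 7·(7−1) = 42 = 2 · 3 · 7.
Divisors of 42: 1, 2, 3, 6, 7, 14, 21, 42.
Compute 43^d (mod 49) for the divisors d until we hit 1:
43^1 ≡ 43 (mod 49)
43^2 ≡ 36 (mod 49)
43^3 ≡ 29 (mod 49)
43^6 ≡ 8 (mod 49)
43^7 ≡ 1 (mod 49) ✓
Thus |⟨43⟩| = ord(43) = 7.
The index is φ(49) / ord(43) = 42 / 7 = 6.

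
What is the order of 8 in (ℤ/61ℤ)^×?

20

The order of 8 must divide φ(61) = 61 − 1 = 60 = 2^2 · 3 · 5.
Divisors of 60: 1, 2, 3, 4, 5, 6, 10, 12, 15, 20, 30, 60.
Compute 8^d (mod 61) for the divisors d until we hit 1:
8^1 ≡ 8
8^2 ≡ 3
8^3 ≡ 24
8^4 ≡ 9
8^5 ≡ 11
8^6 ≡ 27
8^10 ≡ 60
8^12 ≡ 58
8^15 ≡ 50
8^20 ≡ 1
Hence ord(8) = 20.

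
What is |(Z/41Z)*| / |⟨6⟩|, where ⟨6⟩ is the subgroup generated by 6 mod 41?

1

ord(6) | φ(41) = 41 − 1 = 40 = 2^3 · 5.
Divisors of 40: 1, 2, 4, 5, 8, 10, 20, 40.
Test each divisor d:
6^1 ≡ 6 (mod 41)
6^2 ≡ 36 (mod 41)
6^4 ≡ 25 (mod 41)
6^5 ≡ 27 (mod 41)
6^8 ≡ 10 (mod 41)
6^10 ≡ 32 (mod 41)
6^20 ≡ 40 (mod 41)
6^40 ≡ 1 (mod 41) ✓
So ord_41(6) = 40, hence |⟨6⟩| = 40.
Index = |(Z/41Z)^×| / |⟨6⟩| = 40 / 40 = 1.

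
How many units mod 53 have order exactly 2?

1

φ(53) = 53 − 1 = 52 = 2^2 · 13.
In a cyclic group of order 52, there are φ(d) elements of order d for each divisor d of 52, and zero for non-divisors.
2 | 52, and φ(2) = 2 − 1 = 1.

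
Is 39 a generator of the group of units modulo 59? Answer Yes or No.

Yes

φ(59) = 59 − 1 = 58 = 2 · 29.
Test 39^(58/q) mod 59 for each prime factor q of 58:
39^29 ≡ 58 (mod 59)  [q = 2: ≢ 1 ✓]
39^2 ≡ 46 (mod 59)  [q = 29: ≢ 1 ✓]
Every test exponent gives a nontrivial residue, hence 39 generates the full group.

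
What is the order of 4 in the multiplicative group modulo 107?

By Lagrange's theorem, ord_107(4) divides φ(107) = 107 − 1 = 106 = 2 · 53.
Divisors of 106: 1, 2, 53, 106.
Compute 4^d (mod 107) for the divisors d until we hit 1:
4^1 ≡ 4 (mod 107)
4^2 ≡ 16 (mod 107)
4^53 ≡ 1 (mod 107) ✓
The smallest such exponent is 53, so the order of 4 is 53.

53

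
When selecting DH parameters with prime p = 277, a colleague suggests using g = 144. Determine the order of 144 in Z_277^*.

69

Since 144 ∈ (Z/277Z)^×, its order divides φ(277) = 277 − 1 = 276 = 2^2 · 3 · 23.
Divisors of 276: 1, 2, 3, 4, 6, 12, 23, 46, 69, 92, 138, 276.
Test each divisor d:
144^1 ≡ 144 (mod 277)
144^2 ≡ 238 (mod 277)
144^3 ≡ 201 (mod 277)
144^4 ≡ 136 (mod 277)
144^6 ≡ 236 (mod 277)
144^12 ≡ 19 (mod 277)
144^23 ≡ 116 (mod 277)
144^46 ≡ 160 (mod 277)
144^69 ≡ 1 (mod 277) ✓
Therefore the multiplicative order of 144 modulo 277 is 69.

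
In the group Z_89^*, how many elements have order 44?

φ(89) = 89 − 1 = 88 = 2^3 · 11.
In a cyclic group of order 88, there are φ(d) elements of order d for each divisor d of 88, and zero for non-divisors.
44 = 2^2 · 11 divides 88, and φ(44) = 20.

20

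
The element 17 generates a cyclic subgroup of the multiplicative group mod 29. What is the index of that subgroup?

By Lagrange's theorem, ord_29(17) divides φ(29) = 29 − 1 = 28 = 2^2 · 7.
Divisors of 28: 1, 2, 4, 7, 14, 28.
Test each divisor d:
17^1 ≡ 17 (mod 29)
17^2 ≡ 28 (mod 29)
17^4 ≡ 1 (mod 29) ✓
Thus |⟨17⟩| = ord(17) = 4.
The index is φ(29) / ord(17) = 28 / 4 = 7.

7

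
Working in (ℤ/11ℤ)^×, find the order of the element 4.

5

Since 4 ∈ (Z/11Z)^×, its order divides φ(11) = 11 − 1 = 10 = 2 · 5.
Divisors of 10: 1, 2, 5, 10.
Check 4^d mod 11 for each divisor in increasing order:
4^1 ≡ 4 (mod 11)
4^2 ≡ 5 (mod 11)
4^5 ≡ 1 (mod 11) ✓
So ord_11(4) = 5.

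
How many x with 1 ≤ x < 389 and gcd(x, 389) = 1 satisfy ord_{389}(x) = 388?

φ(389) = 389 − 1 = 388 = 2^2 · 97.
In a cyclic group of order 388, there are φ(d) elements of order d for each divisor d of 388, and zero for non-divisors.
388 = 2^2 · 97 divides 388, and φ(388) = 192.

192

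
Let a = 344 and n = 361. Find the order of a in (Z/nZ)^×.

342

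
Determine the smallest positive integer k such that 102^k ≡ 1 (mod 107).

Since 102 ∈ (Z/107Z)^×, its order divides φ(107) = 107 − 1 = 106 = 2 · 53.
Divisors of 106: 1, 2, 53, 106.
Test each divisor d:
102^1 ≡ 102 (mod 107)
102^2 ≡ 25 (mod 107)
102^53 ≡ 1 (mod 107) ✓
Hence ord(102) = 53.

53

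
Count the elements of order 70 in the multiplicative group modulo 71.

φ(71) = 71 − 1 = 70 = 2 · 5 · 7.
(Z/71Z)^× is cyclic (|G| = 70); a cyclic group of order m has exactly φ(d) elements of each order d | m, and none otherwise.
70 = 2 · 5 · 7 divides 70, and φ(70) = 24.

24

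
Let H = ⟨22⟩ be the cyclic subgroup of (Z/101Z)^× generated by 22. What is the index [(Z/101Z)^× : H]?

2

ord(22) | φ(101) = 101 − 1 = 100 = 2^2 · 5^2.
Divisors of 100: 1, 2, 4, 5, 10, 20, 25, 50, 100.
Check 22^d mod 101 for each divisor in increasing order:
22^1 ≡ 22
22^2 ≡ 80
22^4 ≡ 37
22^5 ≡ 6
22^10 ≡ 36
22^20 ≡ 84
22^25 ≡ 100
22^50 ≡ 1
Thus |⟨22⟩| = ord(22) = 50.
[(Z/101Z)^× : ⟨22⟩] = 100/50 = 2.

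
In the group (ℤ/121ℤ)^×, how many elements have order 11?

10

φ(121) = φ(11^2) = 11·(11−1) = 110 = 2 · 5 · 11.
(Z/121Z)^× is cyclic (|G| = 110); a cyclic group of order m has exactly φ(d) elements of each order d | m, and none otherwise.
11 | 110, and φ(11) = 11 − 1 = 10.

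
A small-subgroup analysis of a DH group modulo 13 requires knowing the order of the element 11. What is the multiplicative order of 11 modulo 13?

12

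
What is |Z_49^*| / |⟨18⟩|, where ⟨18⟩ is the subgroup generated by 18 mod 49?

14

By Lagrange's theorem, ord_49(18) divides φ(49) = φ(7^2) = 7·(7−1) = 42 = 2 · 3 · 7.
Divisors of 42: 1, 2, 3, 6, 7, 14, 21, 42.
Evaluate successive powers at the divisors of 42:
18^1 ≡ 18 (mod 49)
18^2 ≡ 30 (mod 49)
18^3 ≡ 1 (mod 49) ✓
The order of 18 is 3, so the subgroup it generates has 3 elements.
Index = |(Z/49Z)^×| / |⟨18⟩| = 42 / 3 = 14.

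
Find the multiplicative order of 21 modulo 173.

The order of 21 must divide φ(173) = 173 − 1 = 172 = 2^2 · 43.
Divisors of 172: 1, 2, 4, 43, 86, 172.
Compute 21^d (mod 173) for the divisors d until we hit 1:
21^1 ≡ 21 (mod 173)
21^2 ≡ 95 (mod 173)
21^4 ≡ 29 (mod 173)
21^43 ≡ 172 (mod 173)
21^86 ≡ 1 (mod 173) ✓
Hence ord(21) = 86.

86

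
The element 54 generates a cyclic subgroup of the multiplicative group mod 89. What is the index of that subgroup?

The order of 54 must divide φ(89) = 89 − 1 = 88 = 2^3 · 11.
Divisors of 88: 1, 2, 4, 8, 11, 22, 44, 88.
Evaluate successive powers at the divisors of 88:
54^1 ≡ 54 (mod 89)
54^2 ≡ 68 (mod 89)
54^4 ≡ 85 (mod 89)
54^8 ≡ 16 (mod 89)
54^11 ≡ 12 (mod 89)
54^22 ≡ 55 (mod 89)
54^44 ≡ 88 (mod 89)
54^88 ≡ 1 (mod 89) ✓
The order of 54 is 88, so the subgroup it generates has 88 elements.
[(Z/89Z)^× : ⟨54⟩] = 88/88 = 1.

1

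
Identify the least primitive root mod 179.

2

φ(179) = 179 − 1 = 178 = 2 · 89.
g is a primitive root iff g^(178/q) ≢ 1 (mod 179) for each prime q ∈ {2, 89}.
g = 2: 2^89 ≡ 178; 2^2 ≡ 4 — none is 1, so 2 is a primitive root.
The smallest primitive root modulo 179 is 2.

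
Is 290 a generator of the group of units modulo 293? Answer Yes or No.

φ(293) = 293 − 1 = 292 = 2^2 · 73.
290 is a primitive root mod 293 iff 290^(φ(293)/q) ≢ 1 for every prime q | φ(293), i.e. q ∈ {2, 73}.
290^146 ≡ 292 (mod 293)  [q = 2: ≢ 1 ✓]
290^4 ≡ 81 (mod 293)  [q = 73: ≢ 1 ✓]
Every test exponent gives a nontrivial residue, hence 290 generates the full group.

Yes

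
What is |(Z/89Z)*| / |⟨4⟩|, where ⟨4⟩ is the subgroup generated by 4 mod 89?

8

ord(4) | φ(89) = 89 − 1 = 88 = 2^3 · 11.
Divisors of 88: 1, 2, 4, 8, 11, 22, 44, 88.
Test each divisor d:
4^1 ≡ 4 (mod 89)
4^2 ≡ 16 (mod 89)
4^4 ≡ 78 (mod 89)
4^8 ≡ 32 (mod 89)
4^11 ≡ 1 (mod 89) ✓
Thus |⟨4⟩| = ord(4) = 11.
[(Z/89Z)^× : ⟨4⟩] = 88/11 = 8.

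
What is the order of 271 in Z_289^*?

The order of 271 must divide φ(289) = φ(17^2) = 17·(17−1) = 272 = 2^4 · 17.
Divisors of 272: 1, 2, 4, 8, 16, 17, 34, 68, 136, 272.
Compute 271^d (mod 289) for the divisors d until we hit 1:
271^1 ≡ 271 (mod 289)
271^2 ≡ 35 (mod 289)
271^4 ≡ 69 (mod 289)
271^8 ≡ 137 (mod 289)
271^16 ≡ 273 (mod 289)
271^17 ≡ 288 (mod 289)
271^34 ≡ 1 (mod 289) ✓
So ord_289(271) = 34.

34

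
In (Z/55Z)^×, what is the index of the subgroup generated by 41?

4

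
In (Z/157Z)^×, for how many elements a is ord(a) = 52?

24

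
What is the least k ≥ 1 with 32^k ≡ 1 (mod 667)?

By Lagrange's theorem, ord_667(32) divides φ(667) = φ(23·29) = (23−1)·(29−1) = 22·28 = 616 = 2^3 · 7 · 11.
Divisors of 616: 1, 2, 4, 7, 8, 11, 14, 22, 28, 44, 56, 77, 88, 154, 308, 616.
Evaluate successive powers at the divisors of 616:
32^1 ≡ 32 (mod 667)
32^2 ≡ 357 (mod 667)
32^4 ≡ 52 (mod 667)
32^7 ≡ 418 (mod 667)
32^8 ≡ 36 (mod 667)
32^11 ≡ 392 (mod 667)
32^14 ≡ 637 (mod 667)
32^22 ≡ 254 (mod 667)
32^28 ≡ 233 (mod 667)
32^44 ≡ 484 (mod 667)
32^56 ≡ 262 (mod 667)
32^77 ≡ 162 (mod 667)
32^88 ≡ 139 (mod 667)
32^154 ≡ 231 (mod 667)
32^308 ≡ 1 (mod 667) ✓
So ord_667(32) = 308.

308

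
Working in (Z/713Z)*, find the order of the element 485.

165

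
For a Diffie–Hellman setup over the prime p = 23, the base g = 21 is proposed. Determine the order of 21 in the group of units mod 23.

By Lagrange's theorem, ord_23(21) divides φ(23) = 23 − 1 = 22 = 2 · 11.
Divisors of 22: 1, 2, 11, 22.
Check 21^d mod 23 for each divisor in increasing order:
21^1 ≡ 21 (mod 23)
21^2 ≡ 4 (mod 23)
21^11 ≡ 22 (mod 23)
21^22 ≡ 1 (mod 23) ✓
The smallest such exponent is 22, so the order of 21 is 22.

22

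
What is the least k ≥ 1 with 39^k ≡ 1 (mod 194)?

96

By Lagrange's theorem, ord_194(39) divides φ(194) = φ(2)·φ(97) = 1·96 = 96 = 2^5 · 3.
Divisors of 96: 1, 2, 3, 4, 6, 8, 12, 16, 24, 32, 48, 96.
Evaluate successive powers at the divisors of 96:
39^1 ≡ 39 (mod 194)
39^2 ≡ 163 (mod 194)
39^3 ≡ 149 (mod 194)
39^4 ≡ 185 (mod 194)
39^6 ≡ 85 (mod 194)
39^8 ≡ 81 (mod 194)
39^12 ≡ 47 (mod 194)
39^16 ≡ 159 (mod 194)
39^24 ≡ 75 (mod 194)
39^32 ≡ 61 (mod 194)
39^48 ≡ 193 (mod 194)
39^96 ≡ 1 (mod 194) ✓
Hence ord(39) = 96.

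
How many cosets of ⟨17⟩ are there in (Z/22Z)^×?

By Lagrange's theorem, ord_22(17) divides φ(22) = φ(2)·φ(11) = 1·10 = 10 = 2 · 5.
Divisors of 10: 1, 2, 5, 10.
Check 17^d mod 22 for each divisor in increasing order:
17^1 ≡ 17 (mod 22)
17^2 ≡ 3 (mod 22)
17^5 ≡ 21 (mod 22)
17^10 ≡ 1 (mod 22) ✓
So ord_22(17) = 10, hence |⟨17⟩| = 10.
Index = |(Z/22Z)^×| / |⟨17⟩| = 10 / 10 = 1.

1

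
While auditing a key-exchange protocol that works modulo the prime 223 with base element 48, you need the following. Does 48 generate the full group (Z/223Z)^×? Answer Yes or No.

φ(223) = 223 − 1 = 222 = 2 · 3 · 37.
It suffices to check that the order of 48 is not a proper divisor of 222: compute 48^(222/q) for q ∈ {2, 3, 37}.
48^111 ≡ 222 (mod 223)  [q = 2: ≢ 1 ✓]
48^74 ≡ 183 (mod 223)  [q = 3: ≢ 1 ✓]
48^6 ≡ 33 (mod 223)  [q = 37: ≢ 1 ✓]
All checks pass, so 48 has order 222 and is a primitive root modulo 223.

Yes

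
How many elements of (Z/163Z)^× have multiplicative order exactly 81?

54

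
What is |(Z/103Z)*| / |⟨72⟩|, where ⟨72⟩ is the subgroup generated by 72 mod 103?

The order of 72 must divide φ(103) = 103 − 1 = 102 = 2 · 3 · 17.
Divisors of 102: 1, 2, 3, 6, 17, 34, 51, 102.
Compute 72^d (mod 103) for the divisors d until we hit 1:
72^1 ≡ 72
72^2 ≡ 34
72^3 ≡ 79
72^6 ≡ 61
72^17 ≡ 1
Thus |⟨72⟩| = ord(72) = 17.
[(Z/103Z)^× : ⟨72⟩] = 102/17 = 6.

6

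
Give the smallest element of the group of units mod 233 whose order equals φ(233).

3

φ(233) = 233 − 1 = 232 = 2^3 · 29.
g is a primitive root iff g^(232/q) ≢ 1 (mod 233) for each prime q ∈ {2, 29}.
g = 2: 2^116 ≡ 1 — hits 1, so not a primitive root.
g = 3: 3^116 ≡ 232; 3^8 ≡ 37 — none is 1, so 3 is a primitive root.
So 3 is the smallest generator of (Z/233Z)^×.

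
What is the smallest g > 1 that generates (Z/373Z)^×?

2

φ(373) = 373 − 1 = 372 = 2^2 · 3 · 31.
Test candidates g = 2, 3, … against the prime factors q ∈ {2, 3, 31} of φ(373): g is a generator iff g^(372/q) ≢ 1 for every such q.
g = 2: 2^186 ≡ 372; 2^124 ≡ 284; 2^12 ≡ 366 — none is 1, so 2 is a primitive root.
The smallest primitive root modulo 373 is 2.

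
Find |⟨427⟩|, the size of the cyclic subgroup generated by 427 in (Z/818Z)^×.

204

By Lagrange's theorem, ord_818(427) divides φ(818) = φ(2)·φ(409) = 1·408 = 408 = 2^3 · 3 · 17.
Divisors of 408: 1, 2, 3, 4, 6, 8, 12, 17, 24, 34, 51, 68, 102, 136, 204, 408.
Evaluate successive powers at the divisors of 408:
427^1 ≡ 427 (mod 818)
427^2 ≡ 733 (mod 818)
427^3 ≡ 515 (mod 818)
427^4 ≡ 681 (mod 818)
427^6 ≡ 193 (mod 818)
427^8 ≡ 773 (mod 818)
427^12 ≡ 439 (mod 818)
427^17 ≡ 49 (mod 818)
427^24 ≡ 491 (mod 818)
427^34 ≡ 765 (mod 818)
427^51 ≡ 675 (mod 818)
427^68 ≡ 355 (mod 818)
427^102 ≡ 817 (mod 818)
427^136 ≡ 53 (mod 818)
427^204 ≡ 1 (mod 818) ✓
The smallest such exponent is 204, so the order of 427 is 204.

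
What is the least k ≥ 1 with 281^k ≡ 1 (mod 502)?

ord(281) | φ(502) = φ(2)·φ(251) = 1·250 = 250 = 2 · 5^3.
Divisors of 250: 1, 2, 5, 10, 25, 50, 125, 250.
Evaluate successive powers at the divisors of 250:
281^1 ≡ 281 (mod 502)
281^2 ≡ 147 (mod 502)
281^5 ≡ 439 (mod 502)
281^10 ≡ 455 (mod 502)
281^25 ≡ 389 (mod 502)
281^50 ≡ 219 (mod 502)
281^125 ≡ 501 (mod 502)
281^250 ≡ 1 (mod 502) ✓
Hence ord(281) = 250.

250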